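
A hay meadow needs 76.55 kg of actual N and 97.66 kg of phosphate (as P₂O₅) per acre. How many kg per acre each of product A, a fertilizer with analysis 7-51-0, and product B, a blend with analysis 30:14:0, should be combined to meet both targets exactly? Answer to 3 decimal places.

129.756 kg product A, 224.890 kg product B

Let a = kg of product A, b = kg of product B (per acre).
N: 0.07·a + 0.3·b = 76.55
P₂O₅: 0.51·a + 0.14·b = 97.66
From row1: a = (76.55 − 0.3·b) / 0.07.
Into row2: 0.51·(76.55 − 0.3·b)/0.07 + 0.14·b = 97.66 → b = 224.8904, a = 129.7556.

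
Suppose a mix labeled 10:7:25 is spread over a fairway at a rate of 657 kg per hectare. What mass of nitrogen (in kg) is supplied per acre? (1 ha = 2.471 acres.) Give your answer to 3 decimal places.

26.588 kg N per acre

nitrogen per hectare = 657 × 10% = 65.7 kg.
Convert to per acre: 65.7 × 0.404694 = 26.5884 kg.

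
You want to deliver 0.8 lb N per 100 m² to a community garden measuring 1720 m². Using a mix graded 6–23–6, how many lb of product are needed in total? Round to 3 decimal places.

229.333 lb

Product per 100 m² = 0.8 / 6% = 13.3333 lb.
Total product = 13.3333 × 1720 / 100 = 229.3333 lb.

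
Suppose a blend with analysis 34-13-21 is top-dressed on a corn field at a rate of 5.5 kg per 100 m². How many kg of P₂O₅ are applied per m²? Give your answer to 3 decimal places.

0.007 kg P₂O₅ per sq m

P₂O₅ per 100 m² = 5.5 × 13% = 0.715 kg.
Convert to per m²: 0.715 × 0.01 = 0.00715 kg.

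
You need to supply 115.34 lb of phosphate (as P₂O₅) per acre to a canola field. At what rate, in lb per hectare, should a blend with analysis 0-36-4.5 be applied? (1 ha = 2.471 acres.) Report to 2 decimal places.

Product per acre = 115.34 / 36% = 320.389 lb.
Convert to per hectare: 320.389 × 2.471 = 791.681 lb.

791.68 lb of product per hectare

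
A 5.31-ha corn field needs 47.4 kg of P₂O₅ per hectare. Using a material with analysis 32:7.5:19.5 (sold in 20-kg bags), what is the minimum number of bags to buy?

168 bags

Product per hectare = 47.4 / 7.5% = 632 kg.
Total product = 632 × 5.31 = 3355.92 kg.
Bags = ⌈3355.92 / 20⌉ = 168.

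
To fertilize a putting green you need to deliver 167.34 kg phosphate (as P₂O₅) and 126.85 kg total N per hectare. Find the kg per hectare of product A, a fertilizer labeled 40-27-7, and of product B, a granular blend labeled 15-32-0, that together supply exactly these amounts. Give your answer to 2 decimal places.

177.04 kg product A, 373.56 kg product B

With a, b = kg per hectare of product A and product B:
P₂O₅: 0.27·a + 0.32·b = 167.34
N: 0.4·a + 0.15·b = 126.85
From row1: a = (167.34 − 0.32·b) / 0.27.
Into row2: 0.4·(167.34 − 0.32·b)/0.27 + 0.15·b = 126.85 → b = 373.56, a = 177.04.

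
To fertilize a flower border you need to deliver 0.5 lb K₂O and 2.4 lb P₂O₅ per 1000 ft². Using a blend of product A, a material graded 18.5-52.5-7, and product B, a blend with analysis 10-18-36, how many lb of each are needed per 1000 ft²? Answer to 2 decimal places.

With a, b = lb per 1000 ft² of product A and product B:
K₂O: 0.07·a + 0.36·b = 0.5
P₂O₅: 0.525·a + 0.18·b = 2.4
Solving simultaneously: a = 4.38776, b = 0.535714.

4.39 lb product A, 0.54 lb product B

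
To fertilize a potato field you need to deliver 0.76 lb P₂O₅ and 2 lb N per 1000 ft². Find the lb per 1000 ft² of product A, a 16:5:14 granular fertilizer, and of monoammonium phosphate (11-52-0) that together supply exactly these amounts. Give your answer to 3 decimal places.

Per-1000 ft² balance (a = product A, b = monoammonium phosphate):
P₂O₅: 0.05·a + 0.52·b = 0.76
N: 0.16·a + 0.11·b = 2
Solving simultaneously: a = 12.3089, b = 0.277992.

12.309 lb product A, 0.278 lb monoammonium phosphate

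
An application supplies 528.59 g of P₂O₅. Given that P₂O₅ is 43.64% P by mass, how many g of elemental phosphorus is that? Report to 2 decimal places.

230.68 g P

P = 528.59 × 0.4364 = 230.677 g.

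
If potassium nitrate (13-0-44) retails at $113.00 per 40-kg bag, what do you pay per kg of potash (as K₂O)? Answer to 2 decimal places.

$6.42 per kg K₂O

K₂O in bag = 40 × 44% = 17.6 kg.
Cost per kg K₂O = $113.00 / 17.6 = $6.4205.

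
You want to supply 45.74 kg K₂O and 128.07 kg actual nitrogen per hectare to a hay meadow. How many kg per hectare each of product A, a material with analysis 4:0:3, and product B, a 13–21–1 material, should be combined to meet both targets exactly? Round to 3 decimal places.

Per-hectare balance (a = product A, b = product B):
K₂O: 0.03·a + 0.01·b = 45.74
N: 0.04·a + 0.13·b = 128.07
Solving simultaneously: a = 1333, b = 575.

1333.000 kg product A, 575.000 kg product B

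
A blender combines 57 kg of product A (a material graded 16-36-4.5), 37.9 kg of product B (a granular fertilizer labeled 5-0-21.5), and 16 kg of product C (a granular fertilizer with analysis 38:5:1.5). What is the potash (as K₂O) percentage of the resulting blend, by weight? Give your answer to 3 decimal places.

Total mass = 57 + 37.9 + 16 = 110.9 kg.
K₂O mass = 4.5%×57 + 21.5%×37.9 + 1.5%×16 = 10.9535 kg.
% K₂O = 10.9535 / 110.9 = 9.87692%.

9.877% K₂O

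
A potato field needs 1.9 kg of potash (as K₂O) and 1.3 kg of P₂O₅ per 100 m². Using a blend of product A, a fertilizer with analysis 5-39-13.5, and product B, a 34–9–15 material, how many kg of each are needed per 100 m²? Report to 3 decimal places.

0.518 kg product A, 12.201 kg product B

Per-100 m² balance (a = product A, b = product B):
K₂O: 0.135·a + 0.15·b = 1.9
P₂O₅: 0.39·a + 0.09·b = 1.3
From row1: a = (1.9 − 0.15·b) / 0.135.
Into row2: 0.39·(1.9 − 0.15·b)/0.135 + 0.09·b = 1.3 → b = 12.2006, a = 0.517799.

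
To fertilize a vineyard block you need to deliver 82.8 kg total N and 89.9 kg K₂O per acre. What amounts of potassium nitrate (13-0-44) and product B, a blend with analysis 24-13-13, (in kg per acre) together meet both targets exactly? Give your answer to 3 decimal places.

With a, b = kg per acre of potassium nitrate and product B:
N: 0.13·a + 0.24·b = 82.8
K₂O: 0.44·a + 0.13·b = 89.9
Solving simultaneously: a = 121.89402, b = 278.9741.

121.894 kg potassium nitrate, 278.974 kg product B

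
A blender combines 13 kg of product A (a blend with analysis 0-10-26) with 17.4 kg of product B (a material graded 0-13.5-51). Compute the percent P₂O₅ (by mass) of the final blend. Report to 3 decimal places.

Total mass = 13 + 17.4 = 30.4 kg.
P₂O₅ mass = 10%×13 + 13.5%×17.4 = 3.649 kg.
% P₂O₅ = 3.649 / 30.4 = 12.0033%.

12.003% P₂O₅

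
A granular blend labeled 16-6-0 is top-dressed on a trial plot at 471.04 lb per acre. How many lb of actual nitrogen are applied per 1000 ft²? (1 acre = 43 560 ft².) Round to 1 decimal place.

1.7 lb N per thousand sq ft

nitrogen per acre = 471.04 × 16% = 75.3664 lb.
Convert to per 1000 ft²: 75.3664 × 0.0229568 = 1.73017 lb.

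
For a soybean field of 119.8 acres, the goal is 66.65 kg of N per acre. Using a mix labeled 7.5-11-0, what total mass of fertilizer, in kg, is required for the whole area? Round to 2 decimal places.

106462.27 kg

Product per acre = 66.65 / 7.5% = 888.667 kg.
Total product = 888.667 × 119.8 = 106462.267 kg.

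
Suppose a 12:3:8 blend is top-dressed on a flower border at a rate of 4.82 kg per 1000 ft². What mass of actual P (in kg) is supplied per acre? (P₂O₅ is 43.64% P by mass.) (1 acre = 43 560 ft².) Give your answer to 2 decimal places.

P₂O₅ per 1000 ft² = 4.82 × 3% = 0.1446 kg.
Elemental P = 0.1446 × 0.4364 = 0.0631034 kg per 1000 ft².
Convert to per acre: 0.0631034 × 43.56 = 2.74879 kg.

2.75 kg P per acre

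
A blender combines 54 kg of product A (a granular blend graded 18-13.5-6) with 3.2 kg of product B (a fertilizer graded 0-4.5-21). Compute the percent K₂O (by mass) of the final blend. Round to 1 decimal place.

6.8% K₂O

Total mass = 54 + 3.2 = 57.2 kg.
K₂O mass = 6%×54 + 21%×3.2 = 3.912 kg.
% K₂O = 3.912 / 57.2 = 6.83916%.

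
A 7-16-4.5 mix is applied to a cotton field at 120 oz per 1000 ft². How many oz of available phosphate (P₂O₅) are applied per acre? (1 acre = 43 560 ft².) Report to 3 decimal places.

P₂O₅ per 1000 ft² = 120 × 16% = 19.2 oz.
Convert to per acre: 19.2 × 43.56 = 836.352 oz.

836.352 oz P₂O₅ per acre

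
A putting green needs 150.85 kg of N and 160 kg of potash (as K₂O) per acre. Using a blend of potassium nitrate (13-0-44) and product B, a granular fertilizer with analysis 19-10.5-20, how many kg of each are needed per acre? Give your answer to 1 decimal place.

4.0 kg potassium nitrate, 791.2 kg product B

Let a = kg of potassium nitrate, b = kg of product B (per acre).
N: 0.13·a + 0.19·b = 150.85
K₂O: 0.44·a + 0.2·b = 160
Eliminate a: (row1) − 0.13/0.44·(row2) → 0.130909·b = 103.577, so b = 791.215.
Back-substitute: a = (150.85 − 0.19·791.215) / 0.13 = 3.99306.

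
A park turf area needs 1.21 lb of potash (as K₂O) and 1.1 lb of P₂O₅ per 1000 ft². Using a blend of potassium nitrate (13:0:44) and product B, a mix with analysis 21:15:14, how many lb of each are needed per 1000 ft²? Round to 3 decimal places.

0.417 lb potassium nitrate, 7.333 lb product B

With a, b = lb per 1000 ft² of potassium nitrate and product B:
K₂O: 0.44·a + 0.14·b = 1.21
P₂O₅: 0·a + 0.15·b = 1.1
Solving simultaneously: a = 0.416667, b = 7.33333.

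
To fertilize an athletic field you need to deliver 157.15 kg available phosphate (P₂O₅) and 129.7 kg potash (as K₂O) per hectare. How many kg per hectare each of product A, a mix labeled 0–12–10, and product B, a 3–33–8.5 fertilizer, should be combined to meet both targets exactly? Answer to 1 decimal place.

1291.4 kg product A, 6.6 kg product B

With a, b = kg per hectare of product A and product B:
P₂O₅: 0.12·a + 0.33·b = 157.15
K₂O: 0.1·a + 0.085·b = 129.7
Eliminate b: (row1) − 0.33/0.085·(row2) → -0.268235·a = -346.391, so a = 1291.37.
Then b = (129.7 − 0.1·1291.37) / 0.085 = 6.62281.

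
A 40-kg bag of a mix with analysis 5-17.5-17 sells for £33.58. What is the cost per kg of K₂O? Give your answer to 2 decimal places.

K₂O in bag = 40 × 17% = 6.8 kg.
Cost per kg K₂O = £33.58 / 6.8 = £4.9382.

£4.94 per kg K₂O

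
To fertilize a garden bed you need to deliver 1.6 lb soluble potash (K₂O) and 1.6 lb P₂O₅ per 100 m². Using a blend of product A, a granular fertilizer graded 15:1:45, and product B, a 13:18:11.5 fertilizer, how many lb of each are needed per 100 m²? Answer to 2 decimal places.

With a, b = lb per 100 m² of product A and product B:
K₂O: 0.45·a + 0.115·b = 1.6
P₂O₅: 0.01·a + 0.18·b = 1.6
From row1: a = (1.6 − 0.115·b) / 0.45.
Into row2: 0.01·(1.6 − 0.115·b)/0.45 + 0.18·b = 1.6 → b = 8.81653, a = 1.30244.

1.30 lb product A, 8.82 lb product B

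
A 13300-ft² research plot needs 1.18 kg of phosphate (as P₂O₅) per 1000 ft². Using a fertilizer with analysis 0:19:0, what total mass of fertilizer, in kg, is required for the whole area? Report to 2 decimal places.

Product per 1000 ft² = 1.18 / 19% = 6.21053 kg.
Total product = 6.21053 × 13300 / 1000 = 82.6 kg.

82.60 kg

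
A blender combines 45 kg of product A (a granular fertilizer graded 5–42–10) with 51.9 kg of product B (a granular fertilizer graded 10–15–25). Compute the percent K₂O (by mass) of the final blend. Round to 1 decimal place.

18.0% K₂O

Total mass = 45 + 51.9 = 96.9 kg.
K₂O mass = 10%×45 + 25%×51.9 = 17.475 kg.
% K₂O = 17.475 / 96.9 = 18.0341%.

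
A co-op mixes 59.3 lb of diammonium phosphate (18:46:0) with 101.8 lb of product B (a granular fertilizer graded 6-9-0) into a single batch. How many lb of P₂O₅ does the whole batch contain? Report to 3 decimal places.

36.440 lb P₂O₅

P₂O₅ mass = 46%×59.3 + 9%×101.8 = 36.44 lb.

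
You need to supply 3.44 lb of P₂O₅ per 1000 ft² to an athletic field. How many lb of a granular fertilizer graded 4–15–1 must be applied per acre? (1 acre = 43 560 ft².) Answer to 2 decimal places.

998.98 lb of product per acre

Product per 1000 ft² = 3.44 / 15% = 22.9333 lb.
Convert to per acre: 22.9333 × 43.56 = 998.976 lb.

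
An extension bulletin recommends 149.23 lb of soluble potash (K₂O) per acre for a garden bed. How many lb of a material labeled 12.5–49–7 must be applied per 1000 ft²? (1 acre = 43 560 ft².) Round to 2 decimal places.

48.94 lb of product per thousand sq ft

Product per acre = 149.23 / 7% = 2131.86 lb.
Convert to per 1000 ft²: 2131.86 × 0.0229568 = 48.9407 lb.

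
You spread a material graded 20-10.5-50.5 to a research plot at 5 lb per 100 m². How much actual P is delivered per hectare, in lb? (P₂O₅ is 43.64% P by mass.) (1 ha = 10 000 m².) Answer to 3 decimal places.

P₂O₅ per 100 m² = 5 × 10.5% = 0.525 lb.
Elemental P = 0.525 × 0.4364 = 0.22911 lb per 100 m².
Convert to per hectare: 0.22911 × 100 = 22.911 lb.

22.911 lb P per hectare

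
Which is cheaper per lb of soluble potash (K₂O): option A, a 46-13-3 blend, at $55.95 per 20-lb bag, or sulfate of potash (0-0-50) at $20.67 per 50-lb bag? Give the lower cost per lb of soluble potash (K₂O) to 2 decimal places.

option A: K₂O per bag = 20 × 3% = 0.6 lb; cost = 55.95 / 0.6 = $93.2500/lb K₂O.
sulfate of potash: K₂O per bag = 50 × 50% = 25 lb; cost = 20.67 / 25 = $0.8268/lb K₂O.
sulfate of potash is cheaper.

$0.83 per lb K₂O (sulfate of potash)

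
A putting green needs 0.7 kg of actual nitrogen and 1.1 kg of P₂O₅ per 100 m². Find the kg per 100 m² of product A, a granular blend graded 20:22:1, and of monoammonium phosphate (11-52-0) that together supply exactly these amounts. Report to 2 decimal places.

Let a = kg of product A, b = kg of monoammonium phosphate (per 100 m²).
N: 0.2·a + 0.11·b = 0.7
P₂O₅: 0.22·a + 0.52·b = 1.1
Solving simultaneously: a = 3.04511, b = 0.827068.

3.05 kg product A, 0.83 kg monoammonium phosphate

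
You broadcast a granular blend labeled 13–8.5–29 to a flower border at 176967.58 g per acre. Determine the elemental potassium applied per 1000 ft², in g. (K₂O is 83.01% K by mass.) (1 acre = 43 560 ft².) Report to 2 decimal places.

K₂O per acre = 176967.58 × 29% = 51320.6 g.
Elemental K = 51320.6 × 0.8301 = 42601.2 g per acre.
Convert to per 1000 ft²: 42601.2 × 0.0229568 = 977.9896 g.

977.99 g K per thousand sq ft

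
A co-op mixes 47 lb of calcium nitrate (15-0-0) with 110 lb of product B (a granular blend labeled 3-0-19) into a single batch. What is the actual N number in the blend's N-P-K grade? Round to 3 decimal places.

Total mass = 47 + 110 = 157 lb.
N mass = 15%×47 + 3%×110 = 10.35 lb.
% N = 10.35 / 157 = 6.59236%.

6.592% N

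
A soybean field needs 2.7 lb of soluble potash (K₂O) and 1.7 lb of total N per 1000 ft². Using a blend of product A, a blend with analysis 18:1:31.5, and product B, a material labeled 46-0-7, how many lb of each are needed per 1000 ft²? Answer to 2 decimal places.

8.49 lb product A, 0.37 lb product B

With a, b = lb per 1000 ft² of product A and product B:
K₂O: 0.315·a + 0.07·b = 2.7
N: 0.18·a + 0.46·b = 1.7
From row1: a = (2.7 − 0.07·b) / 0.315.
Into row2: 0.18·(2.7 − 0.07·b)/0.315 + 0.46·b = 1.7 → b = 0.37415, a = 8.48828.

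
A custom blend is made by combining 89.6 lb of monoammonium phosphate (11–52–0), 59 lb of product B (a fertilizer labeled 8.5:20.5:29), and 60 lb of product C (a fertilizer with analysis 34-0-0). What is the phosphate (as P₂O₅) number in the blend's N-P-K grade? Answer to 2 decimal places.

Total mass = 89.6 + 59 + 60 = 208.6 lb.
P₂O₅ mass = 52%×89.6 + 20.5%×59 + 0%×60 = 58.687 lb.
% P₂O₅ = 58.687 / 208.6 = 28.1337%.

28.13% P₂O₅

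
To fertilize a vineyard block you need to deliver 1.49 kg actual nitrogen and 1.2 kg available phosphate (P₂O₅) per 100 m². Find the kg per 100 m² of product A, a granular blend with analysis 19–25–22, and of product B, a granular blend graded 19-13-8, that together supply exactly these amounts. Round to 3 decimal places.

Per-100 m² balance (a = product A, b = product B):
N: 0.19·a + 0.19·b = 1.49
P₂O₅: 0.25·a + 0.13·b = 1.2
Eliminate a: (row1) − 0.19/0.25·(row2) → 0.0912·b = 0.578, so b = 6.33772.
Back-substitute: a = (1.49 − 0.19·6.33772) / 0.19 = 1.50439.

1.504 kg product A, 6.338 kg product B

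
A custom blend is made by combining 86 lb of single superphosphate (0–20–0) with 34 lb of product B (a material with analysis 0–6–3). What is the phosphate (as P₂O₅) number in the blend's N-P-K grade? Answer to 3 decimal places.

16.033% P₂O₅

Total mass = 86 + 34 = 120 lb.
P₂O₅ mass = 20%×86 + 6%×34 = 19.24 lb.
% P₂O₅ = 19.24 / 120 = 16.0333%.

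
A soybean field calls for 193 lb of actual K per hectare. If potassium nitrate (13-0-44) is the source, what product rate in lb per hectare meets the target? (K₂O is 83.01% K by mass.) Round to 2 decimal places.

As K₂O: 193 / 0.8301 = 232.502 lb per hectare.
Product per hectare = 232.502 / 44% = 528.414 lb.

528.41 lb of product per hectare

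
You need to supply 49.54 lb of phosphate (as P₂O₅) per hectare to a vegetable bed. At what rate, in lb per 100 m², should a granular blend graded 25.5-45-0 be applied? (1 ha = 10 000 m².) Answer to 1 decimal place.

1.1 lb of product per hundred sq m

Product per hectare = 49.54 / 45% = 110.089 lb.
Convert to per 100 m²: 110.089 × 0.01 = 1.10089 lb.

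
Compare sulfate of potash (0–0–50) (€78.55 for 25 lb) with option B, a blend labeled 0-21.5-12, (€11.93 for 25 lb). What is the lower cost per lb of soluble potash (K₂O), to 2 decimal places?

€3.98 per lb K₂O (option B)

sulfate of potash: K₂O per bag = 25 × 50% = 12.5 lb; cost = 78.55 / 12.5 = €6.2840/lb K₂O.
option B: K₂O per bag = 25 × 12% = 3 lb; cost = 11.93 / 3 = €3.9767/lb K₂O.
option B is cheaper.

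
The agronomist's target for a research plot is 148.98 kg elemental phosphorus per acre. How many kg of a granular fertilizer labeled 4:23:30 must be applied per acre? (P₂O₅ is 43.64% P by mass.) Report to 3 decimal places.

As P₂O₅: 148.98 / 0.4364 = 341.384 kg per acre.
Product per acre = 341.384 / 23% = 1484.27848 kg.

1484.278 kg of product per acre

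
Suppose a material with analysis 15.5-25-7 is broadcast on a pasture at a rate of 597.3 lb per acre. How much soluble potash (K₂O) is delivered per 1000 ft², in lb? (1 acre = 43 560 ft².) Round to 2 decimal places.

K₂O per acre = 597.3 × 7% = 41.811 lb.
Convert to per 1000 ft²: 41.811 × 0.0229568 = 0.959848 lb.

0.96 lb K₂O per thousand sq ft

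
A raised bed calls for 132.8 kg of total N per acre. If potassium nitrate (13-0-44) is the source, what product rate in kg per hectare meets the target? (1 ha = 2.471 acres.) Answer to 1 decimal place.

2524.2 kg of product per hectare

Product per acre = 132.8 / 13% = 1021.54 kg.
Convert to per hectare: 1021.54 × 2.471 = 2524.22 kg.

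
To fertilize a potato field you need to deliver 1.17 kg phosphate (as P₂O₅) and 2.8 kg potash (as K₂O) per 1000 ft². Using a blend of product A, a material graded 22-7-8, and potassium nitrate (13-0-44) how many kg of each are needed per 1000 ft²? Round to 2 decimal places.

16.71 kg product A, 3.32 kg potassium nitrate

Let a = kg of product A, b = kg of potassium nitrate (per 1000 ft²).
P₂O₅: 0.07·a + 0·b = 1.17
K₂O: 0.08·a + 0.44·b = 2.8
Eliminate a: (row1) − 0.07/0.08·(row2) → -0.385·b = -1.28, so b = 3.32468.
Back-substitute: a = (1.17 − 0·3.32468) / 0.07 = 16.7143.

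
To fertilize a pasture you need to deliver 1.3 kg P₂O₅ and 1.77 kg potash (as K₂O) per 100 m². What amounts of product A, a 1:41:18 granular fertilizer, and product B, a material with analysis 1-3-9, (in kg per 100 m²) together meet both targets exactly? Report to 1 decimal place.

With a, b = kg per 100 m² of product A and product B:
P₂O₅: 0.41·a + 0.03·b = 1.3
K₂O: 0.18·a + 0.09·b = 1.77
Eliminate b: (row1) − 0.03/0.09·(row2) → 0.35·a = 0.71, so a = 2.02857.
Then b = (1.77 − 0.18·2.02857) / 0.09 = 15.6095.

2.0 kg product A, 15.6 kg product B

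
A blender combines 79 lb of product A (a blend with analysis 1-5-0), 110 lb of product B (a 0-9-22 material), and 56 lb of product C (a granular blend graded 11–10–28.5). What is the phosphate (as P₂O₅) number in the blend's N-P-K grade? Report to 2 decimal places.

Total mass = 79 + 110 + 56 = 245 lb.
P₂O₅ mass = 5%×79 + 9%×110 + 10%×56 = 19.45 lb.
% P₂O₅ = 19.45 / 245 = 7.93878%.

7.94% P₂O₅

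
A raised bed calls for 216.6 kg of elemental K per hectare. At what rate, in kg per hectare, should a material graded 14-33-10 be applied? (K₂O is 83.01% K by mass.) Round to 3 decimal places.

2609.324 kg of product per hectare

As K₂O: 216.6 / 0.8301 = 260.932 kg per hectare.
Product per hectare = 260.932 / 10% = 2609.3242 kg.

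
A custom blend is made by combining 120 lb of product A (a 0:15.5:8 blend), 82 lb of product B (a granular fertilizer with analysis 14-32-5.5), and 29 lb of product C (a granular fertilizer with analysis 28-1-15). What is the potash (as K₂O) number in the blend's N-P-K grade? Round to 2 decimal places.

7.99% K₂O

Total mass = 120 + 82 + 29 = 231 lb.
K₂O mass = 8%×120 + 5.5%×82 + 15%×29 = 18.46 lb.
% K₂O = 18.46 / 231 = 7.99134%.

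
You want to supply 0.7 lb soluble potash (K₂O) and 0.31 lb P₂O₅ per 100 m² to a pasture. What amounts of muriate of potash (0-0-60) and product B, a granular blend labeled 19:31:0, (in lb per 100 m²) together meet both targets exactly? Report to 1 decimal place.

1.2 lb muriate of potash, 1.0 lb product B

Let a = lb of muriate of potash, b = lb of product B (per 100 m²).
K₂O: 0.6·a + 0·b = 0.7
P₂O₅: 0·a + 0.31·b = 0.31
Solving simultaneously: a = 1.16667, b = 1.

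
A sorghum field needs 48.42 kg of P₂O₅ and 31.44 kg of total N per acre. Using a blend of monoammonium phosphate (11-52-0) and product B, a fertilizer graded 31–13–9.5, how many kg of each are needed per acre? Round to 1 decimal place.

Let a = kg of monoammonium phosphate, b = kg of product B (per acre).
P₂O₅: 0.52·a + 0.13·b = 48.42
N: 0.11·a + 0.31·b = 31.44
Eliminate b: (row1) − 0.13/0.31·(row2) → 0.473871·a = 35.2355, so a = 74.3567.
Then b = (31.44 − 0.11·74.3567) / 0.31 = 75.0347.

74.4 kg monoammonium phosphate, 75.0 kg product B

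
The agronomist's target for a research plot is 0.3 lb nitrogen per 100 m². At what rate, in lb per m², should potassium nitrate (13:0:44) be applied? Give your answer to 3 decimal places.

0.023 lb of product per sq m

Product per 100 m² = 0.3 / 13% = 2.30769 lb.
Convert to per m²: 2.30769 × 0.01 = 0.0230769 lb.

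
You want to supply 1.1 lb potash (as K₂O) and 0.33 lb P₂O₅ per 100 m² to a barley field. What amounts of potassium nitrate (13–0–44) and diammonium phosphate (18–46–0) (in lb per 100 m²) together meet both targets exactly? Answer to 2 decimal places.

With a, b = lb per 100 m² of potassium nitrate and diammonium phosphate:
K₂O: 0.44·a + 0·b = 1.1
P₂O₅: 0·a + 0.46·b = 0.33
Solving simultaneously: a = 2.5, b = 0.717391.

2.50 lb potassium nitrate, 0.72 lb diammonium phosphate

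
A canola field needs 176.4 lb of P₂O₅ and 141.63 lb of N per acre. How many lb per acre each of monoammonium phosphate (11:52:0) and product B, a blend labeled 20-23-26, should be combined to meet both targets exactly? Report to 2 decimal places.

34.37 lb monoammonium phosphate, 689.25 lb product B

Per-acre balance (a = monoammonium phosphate, b = product B):
P₂O₅: 0.52·a + 0.23·b = 176.4
N: 0.11·a + 0.2·b = 141.63
Eliminate b: (row1) − 0.23/0.2·(row2) → 0.3935·a = 13.5255, so a = 34.3723.
Then b = (141.63 − 0.11·34.3723) / 0.2 = 689.245.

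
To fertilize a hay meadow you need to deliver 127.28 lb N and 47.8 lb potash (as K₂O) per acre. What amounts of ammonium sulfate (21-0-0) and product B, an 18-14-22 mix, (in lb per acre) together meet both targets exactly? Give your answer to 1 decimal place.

With a, b = lb per acre of ammonium sulfate and product B:
N: 0.21·a + 0.18·b = 127.28
K₂O: 0·a + 0.22·b = 47.8
Solving simultaneously: a = 419.861, b = 217.273.

419.9 lb ammonium sulfate, 217.3 lb product B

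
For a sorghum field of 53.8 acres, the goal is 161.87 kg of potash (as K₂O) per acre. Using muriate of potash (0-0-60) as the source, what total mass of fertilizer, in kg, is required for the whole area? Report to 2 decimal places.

14514.34 kg

Product per acre = 161.87 / 60% = 269.783 kg.
Total product = 269.783 × 53.8 = 14514.343 kg.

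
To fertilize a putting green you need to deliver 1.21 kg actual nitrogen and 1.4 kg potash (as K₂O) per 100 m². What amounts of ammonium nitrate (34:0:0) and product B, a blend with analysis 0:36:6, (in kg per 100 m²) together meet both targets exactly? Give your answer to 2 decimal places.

With a, b = kg per 100 m² of ammonium nitrate and product B:
N: 0.34·a + 0·b = 1.21
K₂O: 0·a + 0.06·b = 1.4
Solving simultaneously: a = 3.55882, b = 23.3333.

3.56 kg ammonium nitrate, 23.33 kg product B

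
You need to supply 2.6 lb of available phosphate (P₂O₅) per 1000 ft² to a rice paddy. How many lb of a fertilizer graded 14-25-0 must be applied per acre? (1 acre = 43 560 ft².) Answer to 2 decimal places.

453.02 lb of product per acre

Product per 1000 ft² = 2.6 / 25% = 10.4 lb.
Convert to per acre: 10.4 × 43.56 = 453.024 lb.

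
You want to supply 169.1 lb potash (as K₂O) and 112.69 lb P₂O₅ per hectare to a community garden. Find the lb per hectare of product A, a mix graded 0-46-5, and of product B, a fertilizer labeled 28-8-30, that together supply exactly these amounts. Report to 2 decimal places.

151.34 lb product A, 538.44 lb product B

With a, b = lb per hectare of product A and product B:
K₂O: 0.05·a + 0.3·b = 169.1
P₂O₅: 0.46·a + 0.08·b = 112.69
Eliminate b: (row1) − 0.3/0.08·(row2) → -1.675·a = -253.487, so a = 151.336.
Then b = (112.69 − 0.46·151.336) / 0.08 = 538.444.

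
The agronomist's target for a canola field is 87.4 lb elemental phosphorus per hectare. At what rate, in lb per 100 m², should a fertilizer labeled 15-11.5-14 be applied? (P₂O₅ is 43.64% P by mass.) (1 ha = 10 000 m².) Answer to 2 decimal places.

As P₂O₅: 87.4 / 0.4364 = 200.275 lb per hectare.
Product per hectare = 200.275 / 11.5% = 1741.52 lb.
Convert to per 100 m²: 1741.52 × 0.01 = 17.4152 lb.

17.42 lb of product per hundred sq m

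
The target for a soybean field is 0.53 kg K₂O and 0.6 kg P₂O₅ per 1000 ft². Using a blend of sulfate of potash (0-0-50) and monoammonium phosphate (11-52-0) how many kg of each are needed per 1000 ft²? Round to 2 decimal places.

Let a = kg of sulfate of potash, b = kg of monoammonium phosphate (per 1000 ft²).
K₂O: 0.5·a + 0·b = 0.53
P₂O₅: 0·a + 0.52·b = 0.6
Solving simultaneously: a = 1.06, b = 1.15385.

1.06 kg sulfate of potash, 1.15 kg monoammonium phosphate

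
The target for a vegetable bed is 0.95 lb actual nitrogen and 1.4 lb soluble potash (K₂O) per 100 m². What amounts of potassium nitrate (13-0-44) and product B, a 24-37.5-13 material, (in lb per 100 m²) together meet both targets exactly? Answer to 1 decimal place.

2.4 lb potassium nitrate, 2.7 lb product B

Per-100 m² balance (a = potassium nitrate, b = product B):
N: 0.13·a + 0.24·b = 0.95
K₂O: 0.44·a + 0.13·b = 1.4
Solving simultaneously: a = 2.39572, b = 2.66065.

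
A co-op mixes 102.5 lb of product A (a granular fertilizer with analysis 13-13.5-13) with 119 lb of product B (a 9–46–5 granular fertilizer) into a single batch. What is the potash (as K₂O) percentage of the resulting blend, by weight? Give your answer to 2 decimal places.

Total mass = 102.5 + 119 = 221.5 lb.
K₂O mass = 13%×102.5 + 5%×119 = 19.275 lb.
% K₂O = 19.275 / 221.5 = 8.70203%.

8.70% K₂O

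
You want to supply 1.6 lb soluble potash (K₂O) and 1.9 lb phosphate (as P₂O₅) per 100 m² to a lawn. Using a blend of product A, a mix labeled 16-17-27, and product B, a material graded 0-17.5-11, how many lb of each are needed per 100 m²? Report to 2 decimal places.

2.49 lb product A, 8.44 lb product B

Let a = lb of product A, b = lb of product B (per 100 m²).
K₂O: 0.27·a + 0.11·b = 1.6
P₂O₅: 0.17·a + 0.175·b = 1.9
Eliminate b: (row1) − 0.11/0.175·(row2) → 0.163143·a = 0.405714, so a = 2.48687.
Then b = (1.9 − 0.17·2.48687) / 0.175 = 8.44133.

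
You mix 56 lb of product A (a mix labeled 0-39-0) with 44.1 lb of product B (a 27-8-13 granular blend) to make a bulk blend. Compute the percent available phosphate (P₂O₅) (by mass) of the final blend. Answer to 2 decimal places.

25.34% P₂O₅

Total mass = 56 + 44.1 = 100.1 lb.
P₂O₅ mass = 39%×56 + 8%×44.1 = 25.368 lb.
% P₂O₅ = 25.368 / 100.1 = 25.3427%.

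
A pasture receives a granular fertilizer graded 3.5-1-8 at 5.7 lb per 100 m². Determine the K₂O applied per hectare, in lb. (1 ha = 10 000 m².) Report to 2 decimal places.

45.60 lb K₂O per hectare

K₂O per 100 m² = 5.7 × 8% = 0.456 lb.
Convert to per hectare: 0.456 × 100 = 45.6 lb.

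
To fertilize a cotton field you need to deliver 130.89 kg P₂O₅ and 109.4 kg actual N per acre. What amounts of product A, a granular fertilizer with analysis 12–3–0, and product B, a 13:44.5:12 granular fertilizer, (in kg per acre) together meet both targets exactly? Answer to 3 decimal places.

Let a = kg of product A, b = kg of product B (per acre).
P₂O₅: 0.03·a + 0.445·b = 130.89
N: 0.12·a + 0.13·b = 109.4
From row1: a = (130.89 − 0.445·b) / 0.03.
Into row2: 0.12·(130.89 − 0.445·b)/0.03 + 0.13·b = 109.4 → b = 251.0061, a = 639.7434.

639.743 kg product A, 251.006 kg product B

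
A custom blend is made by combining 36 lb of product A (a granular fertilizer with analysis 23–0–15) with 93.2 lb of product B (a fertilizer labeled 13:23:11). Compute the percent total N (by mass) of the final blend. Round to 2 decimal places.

15.79% N

Total mass = 36 + 93.2 = 129.2 lb.
N mass = 23%×36 + 13%×93.2 = 20.396 lb.
% N = 20.396 / 129.2 = 15.7864%.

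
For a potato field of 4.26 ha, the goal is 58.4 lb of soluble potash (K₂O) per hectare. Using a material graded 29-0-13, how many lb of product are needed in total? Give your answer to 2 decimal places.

Product per hectare = 58.4 / 13% = 449.231 lb.
Total product = 449.231 × 4.26 = 1913.723 lb.

1913.72 lb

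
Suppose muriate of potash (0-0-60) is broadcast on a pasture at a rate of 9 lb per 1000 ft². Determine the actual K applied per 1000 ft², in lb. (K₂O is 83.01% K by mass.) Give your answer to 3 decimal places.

K₂O per 1000 ft² = 9 × 60% = 5.4 lb.
Elemental K = 5.4 × 0.8301 = 4.48254 lb per 1000 ft².

4.483 lb K per thousand sq ft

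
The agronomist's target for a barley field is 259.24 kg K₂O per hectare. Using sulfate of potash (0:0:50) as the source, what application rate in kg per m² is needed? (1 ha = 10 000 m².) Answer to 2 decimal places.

0.05 kg of product per sq m

Product per hectare = 259.24 / 50% = 518.48 kg.
Convert to per m²: 518.48 × 0.0001 = 0.051848 kg.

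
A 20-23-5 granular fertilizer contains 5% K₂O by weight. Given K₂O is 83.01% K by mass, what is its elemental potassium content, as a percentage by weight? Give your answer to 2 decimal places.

%K = 5 × 0.8301 = 4.1505%.

4.15% K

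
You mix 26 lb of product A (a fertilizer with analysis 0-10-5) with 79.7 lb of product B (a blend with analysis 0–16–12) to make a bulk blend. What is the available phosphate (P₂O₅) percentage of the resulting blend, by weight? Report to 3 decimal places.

14.524% P₂O₅

Total mass = 26 + 79.7 = 105.7 lb.
P₂O₅ mass = 10%×26 + 16%×79.7 = 15.352 lb.
% P₂O₅ = 15.352 / 105.7 = 14.5241%.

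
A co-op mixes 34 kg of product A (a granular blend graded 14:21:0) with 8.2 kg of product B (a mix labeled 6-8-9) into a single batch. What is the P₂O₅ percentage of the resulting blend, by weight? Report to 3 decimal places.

18.474% P₂O₅

Total mass = 34 + 8.2 = 42.2 kg.
P₂O₅ mass = 21%×34 + 8%×8.2 = 7.796 kg.
% P₂O₅ = 7.796 / 42.2 = 18.4739%.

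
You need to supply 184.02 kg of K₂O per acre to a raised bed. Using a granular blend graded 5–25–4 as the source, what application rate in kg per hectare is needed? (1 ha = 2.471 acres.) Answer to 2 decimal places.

Product per acre = 184.02 / 4% = 4600.5 kg.
Convert to per hectare: 4600.5 × 2.471 = 11367.836 kg.

11367.84 kg of product per hectare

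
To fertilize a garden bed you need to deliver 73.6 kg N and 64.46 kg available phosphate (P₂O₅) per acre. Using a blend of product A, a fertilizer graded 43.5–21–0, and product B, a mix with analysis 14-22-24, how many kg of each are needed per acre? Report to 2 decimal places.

108.11 kg product A, 189.81 kg product B

Let a = kg of product A, b = kg of product B (per acre).
N: 0.435·a + 0.14·b = 73.6
P₂O₅: 0.21·a + 0.22·b = 64.46
From row1: a = (73.6 − 0.14·b) / 0.435.
Into row2: 0.21·(73.6 − 0.14·b)/0.435 + 0.22·b = 64.46 → b = 189.805, a = 108.109.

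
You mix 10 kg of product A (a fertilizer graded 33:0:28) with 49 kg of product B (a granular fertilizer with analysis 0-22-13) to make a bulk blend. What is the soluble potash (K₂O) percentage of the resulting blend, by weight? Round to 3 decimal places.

15.542% K₂O

Total mass = 10 + 49 = 59 kg.
K₂O mass = 28%×10 + 13%×49 = 9.17 kg.
% K₂O = 9.17 / 59 = 15.5424%.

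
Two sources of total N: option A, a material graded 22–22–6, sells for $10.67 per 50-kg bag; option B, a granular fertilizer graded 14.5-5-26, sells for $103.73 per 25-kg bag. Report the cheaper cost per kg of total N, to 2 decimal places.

option A: N per bag = 50 × 22% = 11 kg; cost = 10.67 / 11 = $0.9700/kg N.
option B: N per bag = 25 × 14.5% = 3.625 kg; cost = 103.73 / 3.625 = $28.6152/kg N.
option A is cheaper.

$0.97 per kg N (option A)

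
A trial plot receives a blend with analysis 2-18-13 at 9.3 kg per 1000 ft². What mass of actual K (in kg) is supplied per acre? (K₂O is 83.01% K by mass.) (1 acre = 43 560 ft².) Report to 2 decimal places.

43.72 kg K per acre

K₂O per 1000 ft² = 9.3 × 13% = 1.209 kg.
Elemental K = 1.209 × 0.8301 = 1.00359 kg per 1000 ft².
Convert to per acre: 1.00359 × 43.56 = 43.7164 kg.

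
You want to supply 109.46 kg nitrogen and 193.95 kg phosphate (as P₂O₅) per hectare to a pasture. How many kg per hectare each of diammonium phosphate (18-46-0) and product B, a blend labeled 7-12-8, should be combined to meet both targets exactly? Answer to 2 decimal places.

Per-hectare balance (a = diammonium phosphate, b = product B):
N: 0.18·a + 0.07·b = 109.46
P₂O₅: 0.46·a + 0.12·b = 193.95
Eliminate a: (row1) − 0.18/0.46·(row2) → 0.0230435·b = 33.5665, so b = 1456.6604.
Back-substitute: a = (109.46 − 0.07·1456.6604) / 0.18 = 41.6321.

41.63 kg diammonium phosphate, 1456.66 kg product B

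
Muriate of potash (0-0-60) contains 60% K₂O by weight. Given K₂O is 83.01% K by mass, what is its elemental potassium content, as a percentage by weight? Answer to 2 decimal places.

%K = 60 × 0.8301 = 49.806%.

49.81% K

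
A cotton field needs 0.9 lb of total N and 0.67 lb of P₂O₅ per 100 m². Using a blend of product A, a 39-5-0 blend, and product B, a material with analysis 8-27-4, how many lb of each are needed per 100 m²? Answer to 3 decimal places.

Per-100 m² balance (a = product A, b = product B):
N: 0.39·a + 0.08·b = 0.9
P₂O₅: 0.05·a + 0.27·b = 0.67
Solving simultaneously: a = 1.86969, b = 2.13524.

1.870 lb product A, 2.135 lb product B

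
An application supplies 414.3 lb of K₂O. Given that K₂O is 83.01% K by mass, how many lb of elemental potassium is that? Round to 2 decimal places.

K = 414.3 × 0.8301 = 343.9104 lb.

343.91 lb K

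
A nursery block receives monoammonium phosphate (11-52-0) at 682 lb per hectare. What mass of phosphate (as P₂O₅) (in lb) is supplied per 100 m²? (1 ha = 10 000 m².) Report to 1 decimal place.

3.5 lb P₂O₅ per hundred sq m

P₂O₅ per hectare = 682 × 52% = 354.64 lb.
Convert to per 100 m²: 354.64 × 0.01 = 3.5464 lb.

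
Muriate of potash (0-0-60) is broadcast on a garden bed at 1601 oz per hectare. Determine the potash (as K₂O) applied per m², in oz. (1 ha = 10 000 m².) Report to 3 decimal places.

0.096 oz K₂O per sq m

K₂O per hectare = 1601 × 60% = 960.6 oz.
Convert to per m²: 960.6 × 0.0001 = 0.09606 oz.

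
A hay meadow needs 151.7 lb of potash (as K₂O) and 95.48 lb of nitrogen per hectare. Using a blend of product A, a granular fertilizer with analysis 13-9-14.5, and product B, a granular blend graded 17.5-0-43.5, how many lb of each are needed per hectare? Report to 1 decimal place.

480.7 lb product A, 188.5 lb product B

Per-hectare balance (a = product A, b = product B):
K₂O: 0.145·a + 0.435·b = 151.7
N: 0.13·a + 0.175·b = 95.48
Eliminate a: (row1) − 0.145/0.13·(row2) → 0.239808·b = 45.2031, so b = 188.497.
Back-substitute: a = (151.7 − 0.435·188.497) / 0.145 = 480.715.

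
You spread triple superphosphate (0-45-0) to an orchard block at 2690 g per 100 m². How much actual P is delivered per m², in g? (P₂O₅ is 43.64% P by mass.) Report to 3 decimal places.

P₂O₅ per 100 m² = 2690 × 45% = 1210.5 g.
Elemental P = 1210.5 × 0.4364 = 528.262 g per 100 m².
Convert to per m²: 528.262 × 0.01 = 5.28262 g.

5.283 g P per sq m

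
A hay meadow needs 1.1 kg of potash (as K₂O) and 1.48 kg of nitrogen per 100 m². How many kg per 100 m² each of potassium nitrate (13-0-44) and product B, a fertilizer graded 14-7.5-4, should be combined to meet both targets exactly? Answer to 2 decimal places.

1.68 kg potassium nitrate, 9.01 kg product B

Let a = kg of potassium nitrate, b = kg of product B (per 100 m²).
K₂O: 0.44·a + 0.04·b = 1.1
N: 0.13·a + 0.14·b = 1.48
Eliminate b: (row1) − 0.04/0.14·(row2) → 0.402857·a = 0.677143, so a = 1.68085.
Then b = (1.48 − 0.13·1.68085) / 0.14 = 9.01064.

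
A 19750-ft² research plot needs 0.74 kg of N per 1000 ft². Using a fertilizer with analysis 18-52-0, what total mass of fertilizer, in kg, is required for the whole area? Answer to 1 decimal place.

Product per 1000 ft² = 0.74 / 18% = 4.11111 kg.
Total product = 4.11111 × 19750 / 1000 = 81.1944 kg.

81.2 kg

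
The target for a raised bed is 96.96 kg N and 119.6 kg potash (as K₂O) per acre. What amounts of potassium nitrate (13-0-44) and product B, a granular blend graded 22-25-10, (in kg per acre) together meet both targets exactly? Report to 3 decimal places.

With a, b = kg per acre of potassium nitrate and product B:
N: 0.13·a + 0.22·b = 96.96
K₂O: 0.44·a + 0.1·b = 119.6
Eliminate a: (row1) − 0.13/0.44·(row2) → 0.190455·b = 61.6236, so b = 323.5609.
Back-substitute: a = (96.96 − 0.22·323.5609) / 0.13 = 198.2816.

198.282 kg potassium nitrate, 323.561 kg product B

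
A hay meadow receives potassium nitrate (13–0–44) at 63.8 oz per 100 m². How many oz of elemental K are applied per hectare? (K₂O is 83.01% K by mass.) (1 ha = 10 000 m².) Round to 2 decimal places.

K₂O per 100 m² = 63.8 × 44% = 28.072 oz.
Elemental K = 28.072 × 0.8301 = 23.3026 oz per 100 m².
Convert to per hectare: 23.3026 × 100 = 2330.257 oz.

2330.26 oz K per hectare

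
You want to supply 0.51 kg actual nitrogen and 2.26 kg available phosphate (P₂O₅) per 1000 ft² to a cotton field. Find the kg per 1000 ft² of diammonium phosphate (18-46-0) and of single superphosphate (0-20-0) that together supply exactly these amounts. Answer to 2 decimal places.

With a, b = kg per 1000 ft² of diammonium phosphate and single superphosphate:
N: 0.18·a + 0·b = 0.51
P₂O₅: 0.46·a + 0.2·b = 2.26
From row1: a = (0.51 − 0·b) / 0.18.
Into row2: 0.46·(0.51 − 0·b)/0.18 + 0.2·b = 2.26 → b = 4.78333, a = 2.83333.

2.83 kg diammonium phosphate, 4.78 kg single superphosphate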